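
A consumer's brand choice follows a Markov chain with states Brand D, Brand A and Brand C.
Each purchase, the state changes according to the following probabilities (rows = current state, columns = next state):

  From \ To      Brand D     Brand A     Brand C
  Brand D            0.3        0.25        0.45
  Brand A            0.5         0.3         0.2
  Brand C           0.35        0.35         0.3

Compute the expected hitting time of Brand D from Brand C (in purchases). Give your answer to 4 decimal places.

2.5000

Let t(s) be the expected number of purchases to first reach Brand D from state s, with t(Brand D) = 0. Conditioning on the first purchase:
t(Brand A) = 1 + 0.3·t(Brand A) + 0.2·t(Brand C)
t(Brand C) = 1 + 0.35·t(Brand A) + 0.3·t(Brand C)
Solving: t(Brand A) = 2.1429, t(Brand C) = 2.5000.
Expected purchases from Brand C to Brand D: 2.5000.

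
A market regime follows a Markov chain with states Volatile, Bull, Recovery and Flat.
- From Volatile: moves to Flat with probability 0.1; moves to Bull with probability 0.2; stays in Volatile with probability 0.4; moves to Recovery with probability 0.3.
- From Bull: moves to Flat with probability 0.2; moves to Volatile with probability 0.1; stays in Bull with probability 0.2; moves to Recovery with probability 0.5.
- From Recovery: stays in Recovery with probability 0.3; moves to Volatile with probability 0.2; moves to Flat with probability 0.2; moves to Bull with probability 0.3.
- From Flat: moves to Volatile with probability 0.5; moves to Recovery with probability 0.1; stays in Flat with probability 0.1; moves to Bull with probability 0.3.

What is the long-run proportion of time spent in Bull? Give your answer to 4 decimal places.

Let the stationary distribution be π with π = πP and π_1 + π_2 + π_3 + π_4 = 1.
π_1 = 0.4·π_1 + 0.1·π_2 + 0.2·π_3 + 0.5·π_4
π_2 = 0.2·π_1 + 0.2·π_2 + 0.3·π_3 + 0.3·π_4
π_3 = 0.3·π_1 + 0.5·π_2 + 0.3·π_3 + 0.1·π_4
Solving with the normalization constraint gives π = (0.2778, 0.2475, 0.3182, 0.1566).
So the stationary probability of Bull is 0.2475.

0.2475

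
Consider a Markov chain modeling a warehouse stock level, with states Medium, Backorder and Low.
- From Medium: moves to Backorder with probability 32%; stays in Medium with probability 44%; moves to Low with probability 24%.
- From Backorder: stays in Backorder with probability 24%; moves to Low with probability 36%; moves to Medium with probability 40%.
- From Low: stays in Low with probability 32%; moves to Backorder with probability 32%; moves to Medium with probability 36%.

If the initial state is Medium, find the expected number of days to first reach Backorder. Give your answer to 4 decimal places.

3.1250

Let t(s) be the expected number of days to first reach Backorder from state s, with t(Backorder) = 0. Conditioning on the first day:
t(Medium) = 1 + 0.44·t(Medium) + 0.24·t(Low)
t(Low) = 1 + 0.36·t(Medium) + 0.32·t(Low)
Solving: t(Medium) = 3.1250, t(Low) = 3.1250.
Expected days from Medium to Backorder: 3.1250.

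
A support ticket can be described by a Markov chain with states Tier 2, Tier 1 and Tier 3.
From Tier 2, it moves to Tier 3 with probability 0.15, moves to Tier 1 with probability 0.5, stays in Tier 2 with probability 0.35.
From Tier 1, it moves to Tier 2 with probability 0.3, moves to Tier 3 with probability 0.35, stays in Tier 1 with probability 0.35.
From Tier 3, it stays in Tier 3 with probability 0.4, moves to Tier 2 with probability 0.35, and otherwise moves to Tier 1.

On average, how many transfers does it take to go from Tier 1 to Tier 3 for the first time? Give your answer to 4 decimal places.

3.4862

Let t(s) be the expected number of transfers to first reach Tier 3 from state s, with t(Tier 3) = 0. Conditioning on the first transfer:
t(Tier 2) = 1 + 0.35·t(Tier 2) + 0.5·t(Tier 1)
t(Tier 1) = 1 + 0.3·t(Tier 2) + 0.35·t(Tier 1)
Solving: t(Tier 2) = 4.2202, t(Tier 1) = 3.4862.
Expected transfers from Tier 1 to Tier 3: 3.4862.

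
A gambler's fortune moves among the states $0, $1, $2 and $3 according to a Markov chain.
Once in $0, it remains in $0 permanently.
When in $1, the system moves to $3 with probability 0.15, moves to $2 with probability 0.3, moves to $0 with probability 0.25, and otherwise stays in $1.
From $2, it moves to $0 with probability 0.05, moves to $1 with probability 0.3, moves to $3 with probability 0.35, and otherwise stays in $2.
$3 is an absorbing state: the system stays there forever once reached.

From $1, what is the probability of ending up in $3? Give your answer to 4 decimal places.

Let h(s) be the probability of absorption at $3 starting from transient state s. Then h($3) = 1 and h($0) = 0. By first-step analysis:
h($1) = 0.25·0 + 0.3·h($1) + 0.3·h($2) + 0.15·1
h($2) = 0.05·0 + 0.3·h($1) + 0.3·h($2) + 0.35·1
Solving: h($1) = 0.5250, h($2) = 0.7250.
Starting from $1, the probability is 0.5250.

0.5250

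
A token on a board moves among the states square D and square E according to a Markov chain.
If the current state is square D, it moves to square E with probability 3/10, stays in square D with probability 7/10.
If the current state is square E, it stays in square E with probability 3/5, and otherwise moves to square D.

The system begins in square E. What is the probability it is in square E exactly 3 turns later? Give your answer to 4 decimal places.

0.4440

Propagate the distribution vector 3 turns from square E.
After 0 turns: (0.0000, 1.0000)
After 1 turn: (0.4000, 0.6000)
After 2 turns: (0.5200, 0.4800)
After 3 turns: (0.5560, 0.4440)
P(in square E after 3 turns) = 0.4440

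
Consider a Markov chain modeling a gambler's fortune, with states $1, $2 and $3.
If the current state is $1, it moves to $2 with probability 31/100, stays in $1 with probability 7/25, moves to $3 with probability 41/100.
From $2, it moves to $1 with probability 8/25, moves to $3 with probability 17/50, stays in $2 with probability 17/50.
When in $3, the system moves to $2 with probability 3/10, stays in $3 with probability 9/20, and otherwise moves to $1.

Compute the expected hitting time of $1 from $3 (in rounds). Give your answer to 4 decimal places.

3.6782

Let t(s) be the expected number of rounds to first reach $1 from state s, with t($1) = 0. Conditioning on the first round:
t($2) = 1 + 0.34·t($2) + 0.34·t($3)
t($3) = 1 + 0.3·t($2) + 0.45·t($3)
Solving: t($2) = 3.4100, t($3) = 3.6782.
Expected rounds from $3 to $1: 3.6782.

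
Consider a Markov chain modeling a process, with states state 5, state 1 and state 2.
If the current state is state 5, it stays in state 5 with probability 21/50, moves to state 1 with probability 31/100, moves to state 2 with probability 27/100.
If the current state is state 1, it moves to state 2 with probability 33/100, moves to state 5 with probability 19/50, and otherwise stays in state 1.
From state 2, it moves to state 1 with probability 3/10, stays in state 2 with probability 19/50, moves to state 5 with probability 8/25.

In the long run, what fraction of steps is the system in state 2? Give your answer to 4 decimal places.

Let the stationary distribution be π with π = πP and π_1 + π_2 + π_3 = 1.
π_1 = 0.42·π_1 + 0.38·π_2 + 0.32·π_3
π_2 = 0.31·π_1 + 0.29·π_2 + 0.3·π_3
Solving with the normalization constraint gives π = (0.3756, 0.3007, 0.3236).
So the stationary probability of state 2 is 0.3236.

0.3236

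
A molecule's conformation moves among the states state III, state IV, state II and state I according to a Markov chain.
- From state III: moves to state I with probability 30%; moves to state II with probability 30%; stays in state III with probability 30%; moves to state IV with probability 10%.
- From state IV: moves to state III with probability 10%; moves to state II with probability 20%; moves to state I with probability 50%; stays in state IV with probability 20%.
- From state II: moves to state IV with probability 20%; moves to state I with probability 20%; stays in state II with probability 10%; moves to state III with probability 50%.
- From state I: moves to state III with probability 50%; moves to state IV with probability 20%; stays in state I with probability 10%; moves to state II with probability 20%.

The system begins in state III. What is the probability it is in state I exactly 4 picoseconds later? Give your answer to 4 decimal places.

Propagate the distribution vector 4 picoseconds from state III.
After 0 picoseconds: (1.0000, 0.0000, 0.0000, 0.0000)
After 1 picosecond: (0.3000, 0.1000, 0.3000, 0.3000)
After 2 picoseconds: (0.4000, 0.1700, 0.2000, 0.2300)
After 3 picoseconds: (0.3520, 0.1600, 0.2200, 0.2680)
After 4 picoseconds: (0.3656, 0.1648, 0.2132, 0.2564)
P(in state I after 4 picoseconds) = 0.2564

0.2564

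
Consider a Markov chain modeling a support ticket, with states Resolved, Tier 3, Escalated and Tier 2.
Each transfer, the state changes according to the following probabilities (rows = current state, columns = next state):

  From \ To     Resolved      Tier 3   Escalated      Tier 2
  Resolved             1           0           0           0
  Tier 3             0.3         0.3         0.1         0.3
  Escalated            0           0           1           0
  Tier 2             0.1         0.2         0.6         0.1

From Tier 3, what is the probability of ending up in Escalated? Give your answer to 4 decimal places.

0.4737

Let h(s) be the probability of absorption at Escalated starting from transient state s. Then h(Escalated) = 1 and h(Resolved) = 0. By first-step analysis:
h(Tier 3) = 0.3·0 + 0.3·h(Tier 3) + 0.1·1 + 0.3·h(Tier 2)
h(Tier 2) = 0.1·0 + 0.2·h(Tier 3) + 0.6·1 + 0.1·h(Tier 2)
Solving: h(Tier 3) = 0.4737, h(Tier 2) = 0.7719.
Starting from Tier 3, the probability is 0.4737.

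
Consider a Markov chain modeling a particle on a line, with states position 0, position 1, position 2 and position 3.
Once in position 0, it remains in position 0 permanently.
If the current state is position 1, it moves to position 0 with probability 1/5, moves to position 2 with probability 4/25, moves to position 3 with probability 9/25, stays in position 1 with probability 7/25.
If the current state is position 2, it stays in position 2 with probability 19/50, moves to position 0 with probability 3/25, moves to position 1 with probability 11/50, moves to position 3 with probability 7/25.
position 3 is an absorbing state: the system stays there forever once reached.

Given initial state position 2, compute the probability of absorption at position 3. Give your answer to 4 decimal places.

Let h(s) be the probability of absorption at position 3 starting from transient state s. Then h(position 3) = 1 and h(position 0) = 0. By first-step analysis:
h(position 1) = 0.2·0 + 0.28·h(position 1) + 0.16·h(position 2) + 0.36·1
h(position 2) = 0.12·0 + 0.22·h(position 1) + 0.38·h(position 2) + 0.28·1
Solving: h(position 1) = 0.6518, h(position 2) = 0.6829.
Starting from position 2, the probability is 0.6829.

0.6829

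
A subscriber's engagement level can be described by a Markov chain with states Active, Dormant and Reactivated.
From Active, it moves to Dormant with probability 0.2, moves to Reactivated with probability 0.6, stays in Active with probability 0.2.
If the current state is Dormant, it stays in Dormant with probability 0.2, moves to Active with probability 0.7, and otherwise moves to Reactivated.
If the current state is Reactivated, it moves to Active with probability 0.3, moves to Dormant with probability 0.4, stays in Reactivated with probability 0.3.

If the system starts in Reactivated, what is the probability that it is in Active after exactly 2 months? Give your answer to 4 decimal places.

0.4300

Sum over the intermediate state after 1 month:
P = P(Reactivated→Active)·P(Active→Active) + P(Reactivated→Dormant)·P(Dormant→Active) + P(Reactivated→Reactivated)·P(Reactivated→Active)
  = 0.3×0.2 + 0.4×0.7 + 0.3×0.3
  = 0.0600 + 0.2800 + 0.0900 = 0.4300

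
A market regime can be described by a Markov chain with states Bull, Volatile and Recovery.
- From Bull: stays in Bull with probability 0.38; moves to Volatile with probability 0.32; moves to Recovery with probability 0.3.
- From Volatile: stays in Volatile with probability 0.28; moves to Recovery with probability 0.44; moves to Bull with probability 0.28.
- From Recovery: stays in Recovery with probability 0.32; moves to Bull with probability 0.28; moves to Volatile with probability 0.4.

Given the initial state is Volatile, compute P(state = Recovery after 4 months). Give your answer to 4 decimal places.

0.3539

Propagate the distribution vector 4 months from Volatile.
After 0 months: (0.0000, 1.0000, 0.0000)
After 1 month: (0.2800, 0.2800, 0.4400)
After 2 months: (0.3080, 0.3440, 0.3480)
After 3 months: (0.3108, 0.3341, 0.3551)
After 4 months: (0.3111, 0.3350, 0.3539)
P(in Recovery after 4 months) = 0.3539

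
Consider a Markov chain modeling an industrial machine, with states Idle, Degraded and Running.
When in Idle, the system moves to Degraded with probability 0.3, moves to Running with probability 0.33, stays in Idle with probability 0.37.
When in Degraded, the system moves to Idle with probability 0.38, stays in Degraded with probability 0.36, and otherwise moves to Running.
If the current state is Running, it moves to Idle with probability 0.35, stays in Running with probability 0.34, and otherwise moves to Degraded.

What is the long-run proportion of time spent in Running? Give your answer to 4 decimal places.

Let the stationary distribution be π with π = πP and π_1 + π_2 + π_3 = 1.
π_1 = 0.37·π_1 + 0.38·π_2 + 0.35·π_3
π_2 = 0.3·π_1 + 0.36·π_2 + 0.31·π_3
Solving with the normalization constraint gives π = (0.3670, 0.3225, 0.3105).
So the stationary probability of Running is 0.3105.

0.3105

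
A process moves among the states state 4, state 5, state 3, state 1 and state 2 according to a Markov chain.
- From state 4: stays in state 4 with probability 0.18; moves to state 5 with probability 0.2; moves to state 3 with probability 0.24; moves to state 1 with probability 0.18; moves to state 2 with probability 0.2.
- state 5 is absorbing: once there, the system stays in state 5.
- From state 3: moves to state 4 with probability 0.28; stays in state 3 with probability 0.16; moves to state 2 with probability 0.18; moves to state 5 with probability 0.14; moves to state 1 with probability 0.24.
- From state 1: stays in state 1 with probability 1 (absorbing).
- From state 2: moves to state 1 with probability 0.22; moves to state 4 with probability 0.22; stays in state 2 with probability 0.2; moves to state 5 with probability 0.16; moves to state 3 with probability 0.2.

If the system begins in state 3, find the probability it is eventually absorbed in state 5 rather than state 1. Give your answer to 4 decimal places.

Let h(s) be the probability of absorption at state 5 starting from transient state s. Then h(state 5) = 1 and h(state 1) = 0. By first-step analysis:
h(state 4) = 0.18·h(state 4) + 0.2·1 + 0.24·h(state 3) + 0.18·0 + 0.2·h(state 2)
h(state 3) = 0.28·h(state 4) + 0.14·1 + 0.16·h(state 3) + 0.24·0 + 0.18·h(state 2)
h(state 2) = 0.22·h(state 4) + 0.16·1 + 0.2·h(state 3) + 0.22·0 + 0.2·h(state 2)
Solving: h(state 4) = 0.4718, h(state 3) = 0.4169, h(state 2) = 0.4340.
Starting from state 3, the probability is 0.4169.

0.4169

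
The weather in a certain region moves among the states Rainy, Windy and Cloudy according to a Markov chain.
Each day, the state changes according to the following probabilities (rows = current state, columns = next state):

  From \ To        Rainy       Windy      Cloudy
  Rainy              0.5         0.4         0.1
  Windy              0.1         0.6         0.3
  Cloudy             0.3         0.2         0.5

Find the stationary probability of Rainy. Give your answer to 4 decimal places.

0.2692

Let the stationary distribution be π with π = πP and π_1 + π_2 + π_3 = 1.
π_1 = 0.5·π_1 + 0.1·π_2 + 0.3·π_3
π_2 = 0.4·π_1 + 0.6·π_2 + 0.2·π_3
Solving with the normalization constraint gives π = (0.2692, 0.4231, 0.3077).
So the stationary probability of Rainy is 0.2692.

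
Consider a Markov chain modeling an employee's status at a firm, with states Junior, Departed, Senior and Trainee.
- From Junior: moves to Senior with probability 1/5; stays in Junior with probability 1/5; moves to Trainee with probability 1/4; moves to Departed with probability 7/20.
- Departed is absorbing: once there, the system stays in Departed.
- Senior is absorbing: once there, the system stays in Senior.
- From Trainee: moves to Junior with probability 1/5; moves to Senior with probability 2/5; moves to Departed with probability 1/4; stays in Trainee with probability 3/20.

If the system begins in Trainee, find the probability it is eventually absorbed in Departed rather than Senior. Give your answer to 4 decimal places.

Let h(s) be the probability of absorption at Departed starting from transient state s. Then h(Departed) = 1 and h(Senior) = 0. By first-step analysis:
h(Junior) = 0.2·h(Junior) + 0.35·1 + 0.2·0 + 0.25·h(Trainee)
h(Trainee) = 0.2·h(Junior) + 0.25·1 + 0.4·0 + 0.15·h(Trainee)
Solving: h(Junior) = 0.5714, h(Trainee) = 0.4286.
Starting from Trainee, the probability is 0.4286.

0.4286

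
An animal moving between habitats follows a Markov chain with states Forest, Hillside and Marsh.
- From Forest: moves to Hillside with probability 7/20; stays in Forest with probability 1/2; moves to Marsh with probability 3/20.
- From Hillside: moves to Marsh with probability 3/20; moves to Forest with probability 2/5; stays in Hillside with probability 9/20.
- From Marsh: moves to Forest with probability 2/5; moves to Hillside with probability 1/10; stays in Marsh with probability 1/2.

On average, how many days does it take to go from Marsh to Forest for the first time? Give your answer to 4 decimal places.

2.5000

Let t(s) be the expected number of days to first reach Forest from state s, with t(Forest) = 0. Conditioning on the first day:
t(Hillside) = 1 + 0.45·t(Hillside) + 0.15·t(Marsh)
t(Marsh) = 1 + 0.1·t(Hillside) + 0.5·t(Marsh)
Solving: t(Hillside) = 2.5000, t(Marsh) = 2.5000.
Expected days from Marsh to Forest: 2.5000.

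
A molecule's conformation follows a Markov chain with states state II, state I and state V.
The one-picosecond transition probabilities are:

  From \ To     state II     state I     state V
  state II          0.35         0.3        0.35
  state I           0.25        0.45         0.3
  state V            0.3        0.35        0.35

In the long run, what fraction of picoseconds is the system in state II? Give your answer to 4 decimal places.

Let the stationary distribution be π with π = πP and π_1 + π_2 + π_3 = 1.
π_1 = 0.35·π_1 + 0.25·π_2 + 0.3·π_3
π_2 = 0.3·π_1 + 0.45·π_2 + 0.35·π_3
Solving with the normalization constraint gives π = (0.2962, 0.3724, 0.3314).
So the stationary probability of state II is 0.2962.

0.2962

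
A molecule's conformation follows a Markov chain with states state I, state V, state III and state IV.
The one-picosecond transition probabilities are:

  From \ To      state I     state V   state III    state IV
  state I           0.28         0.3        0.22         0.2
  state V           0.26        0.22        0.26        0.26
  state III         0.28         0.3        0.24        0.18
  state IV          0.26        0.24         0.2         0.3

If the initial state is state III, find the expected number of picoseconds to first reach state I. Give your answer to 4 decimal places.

Let t(s) be the expected number of picoseconds to first reach state I from state s, with t(state I) = 0. Conditioning on the first picosecond:
t(state V) = 1 + 0.22·t(state V) + 0.26·t(state III) + 0.26·t(state IV)
t(state III) = 1 + 0.3·t(state V) + 0.24·t(state III) + 0.18·t(state IV)
t(state IV) = 1 + 0.24·t(state V) + 0.2·t(state III) + 0.3·t(state IV)
Solving: t(state V) = 3.7764, t(state III) = 3.7020, t(state IV) = 3.7810.
Expected picoseconds from state III to state I: 3.7020.

3.7020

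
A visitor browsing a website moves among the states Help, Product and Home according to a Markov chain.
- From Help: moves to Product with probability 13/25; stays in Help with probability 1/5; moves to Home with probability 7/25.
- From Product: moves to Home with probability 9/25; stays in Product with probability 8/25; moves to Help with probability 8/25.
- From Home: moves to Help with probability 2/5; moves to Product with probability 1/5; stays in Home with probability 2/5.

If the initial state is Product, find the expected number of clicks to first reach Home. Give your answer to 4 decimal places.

2.9661

Let t(s) be the expected number of clicks to first reach Home from state s, with t(Home) = 0. Conditioning on the first click:
t(Help) = 1 + 0.2·t(Help) + 0.52·t(Product)
t(Product) = 1 + 0.32·t(Help) + 0.32·t(Product)
Solving: t(Help) = 3.1780, t(Product) = 2.9661.
Expected clicks from Product to Home: 2.9661.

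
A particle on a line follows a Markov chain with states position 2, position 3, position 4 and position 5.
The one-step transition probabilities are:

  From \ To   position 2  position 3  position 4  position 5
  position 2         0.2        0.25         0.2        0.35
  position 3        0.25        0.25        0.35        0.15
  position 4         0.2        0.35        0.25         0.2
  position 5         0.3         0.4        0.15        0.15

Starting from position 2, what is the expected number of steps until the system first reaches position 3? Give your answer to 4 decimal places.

3.2288

Let t(s) be the expected number of steps to first reach position 3 from state s, with t(position 3) = 0. Conditioning on the first step:
t(position 2) = 1 + 0.2·t(position 2) + 0.2·t(position 4) + 0.35·t(position 5)
t(position 4) = 1 + 0.2·t(position 2) + 0.25·t(position 4) + 0.2·t(position 5)
t(position 5) = 1 + 0.3·t(position 2) + 0.15·t(position 4) + 0.15·t(position 5)
Solving: t(position 2) = 3.2288, t(position 4) = 2.9508, t(position 5) = 2.8368.
Expected steps from position 2 to position 3: 3.2288.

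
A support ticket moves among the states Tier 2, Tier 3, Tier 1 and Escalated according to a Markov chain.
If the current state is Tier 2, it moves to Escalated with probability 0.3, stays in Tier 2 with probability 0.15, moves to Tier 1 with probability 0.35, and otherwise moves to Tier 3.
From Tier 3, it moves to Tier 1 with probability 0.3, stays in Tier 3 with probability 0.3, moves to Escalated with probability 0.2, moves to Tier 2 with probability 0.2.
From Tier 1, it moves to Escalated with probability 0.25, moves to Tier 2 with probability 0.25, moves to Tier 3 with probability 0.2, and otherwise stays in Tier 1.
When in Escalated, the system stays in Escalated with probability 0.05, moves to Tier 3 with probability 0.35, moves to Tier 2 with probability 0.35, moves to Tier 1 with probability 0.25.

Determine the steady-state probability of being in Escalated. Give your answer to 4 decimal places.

Let the stationary distribution be π with π = πP and π_1 + π_2 + π_3 + π_4 = 1.
π_1 = 0.15·π_1 + 0.2·π_2 + 0.25·π_3 + 0.35·π_4
π_2 = 0.2·π_1 + 0.3·π_2 + 0.2·π_3 + 0.35·π_4
π_3 = 0.35·π_1 + 0.3·π_2 + 0.3·π_3 + 0.25·π_4
Solving with the normalization constraint gives π = (0.2345, 0.2568, 0.3014, 0.2074).
So the stationary probability of Escalated is 0.2074.

0.2074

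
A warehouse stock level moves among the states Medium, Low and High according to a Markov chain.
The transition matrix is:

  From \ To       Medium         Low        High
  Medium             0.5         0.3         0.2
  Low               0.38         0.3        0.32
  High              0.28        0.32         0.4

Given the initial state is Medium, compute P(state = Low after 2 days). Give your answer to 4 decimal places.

0.3040

Sum over the intermediate state after 1 day:
P = P(Medium→Medium)·P(Medium→Low) + P(Medium→Low)·P(Low→Low) + P(Medium→High)·P(High→Low)
  = 0.5×0.3 + 0.3×0.3 + 0.2×0.32
  = 0.1500 + 0.0900 + 0.0640 = 0.3040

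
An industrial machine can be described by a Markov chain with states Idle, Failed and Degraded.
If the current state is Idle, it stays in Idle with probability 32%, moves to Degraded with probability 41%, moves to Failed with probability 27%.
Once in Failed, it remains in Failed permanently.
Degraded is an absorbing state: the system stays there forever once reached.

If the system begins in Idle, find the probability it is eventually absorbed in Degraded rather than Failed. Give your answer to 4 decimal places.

Let h(s) be the probability of absorption at Degraded starting from transient state s. Then h(Degraded) = 1 and h(Failed) = 0. By first-step analysis:
h(Idle) = 0.32·h(Idle) + 0.27·0 + 0.41·1
Solving: h(Idle) = 0.6029.
Starting from Idle, the probability is 0.6029.

0.6029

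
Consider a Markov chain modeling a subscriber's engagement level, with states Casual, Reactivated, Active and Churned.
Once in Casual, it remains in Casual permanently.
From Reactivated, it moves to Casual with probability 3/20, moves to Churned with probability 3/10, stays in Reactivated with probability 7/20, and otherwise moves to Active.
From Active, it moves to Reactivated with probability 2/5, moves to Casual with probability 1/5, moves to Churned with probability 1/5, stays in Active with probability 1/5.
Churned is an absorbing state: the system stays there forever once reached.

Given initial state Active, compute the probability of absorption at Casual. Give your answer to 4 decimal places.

0.4318

Let h(s) be the probability of absorption at Casual starting from transient state s. Then h(Casual) = 1 and h(Churned) = 0. By first-step analysis:
h(Reactivated) = 0.15·1 + 0.35·h(Reactivated) + 0.2·h(Active) + 0.3·0
h(Active) = 0.2·1 + 0.4·h(Reactivated) + 0.2·h(Active) + 0.2·0
Solving: h(Reactivated) = 0.3636, h(Active) = 0.4318.
Starting from Active, the probability is 0.4318.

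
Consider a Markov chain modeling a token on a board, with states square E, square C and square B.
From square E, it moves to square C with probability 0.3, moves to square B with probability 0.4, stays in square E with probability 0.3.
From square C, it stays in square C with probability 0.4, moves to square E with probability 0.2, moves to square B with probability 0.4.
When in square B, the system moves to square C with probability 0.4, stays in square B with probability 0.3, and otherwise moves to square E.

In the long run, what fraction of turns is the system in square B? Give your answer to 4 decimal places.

Let the stationary distribution be π with π = πP and π_1 + π_2 + π_3 = 1.
π_1 = 0.3·π_1 + 0.2·π_2 + 0.3·π_3
π_2 = 0.3·π_1 + 0.4·π_2 + 0.4·π_3
Solving with the normalization constraint gives π = (0.2626, 0.3737, 0.3636).
So the stationary probability of square B is 0.3636.

0.3636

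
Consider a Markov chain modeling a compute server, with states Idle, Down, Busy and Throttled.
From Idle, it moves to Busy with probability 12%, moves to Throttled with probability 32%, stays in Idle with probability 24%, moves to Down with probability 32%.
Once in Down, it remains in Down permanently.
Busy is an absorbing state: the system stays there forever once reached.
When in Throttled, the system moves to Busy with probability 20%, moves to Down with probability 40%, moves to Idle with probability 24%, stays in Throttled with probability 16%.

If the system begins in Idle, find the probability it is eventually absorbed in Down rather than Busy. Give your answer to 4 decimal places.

0.7066

Let h(s) be the probability of absorption at Down starting from transient state s. Then h(Down) = 1 and h(Busy) = 0. By first-step analysis:
h(Idle) = 0.24·h(Idle) + 0.32·1 + 0.12·0 + 0.32·h(Throttled)
h(Throttled) = 0.24·h(Idle) + 0.4·1 + 0.2·0 + 0.16·h(Throttled)
Solving: h(Idle) = 0.7066, h(Throttled) = 0.6781.
Starting from Idle, the probability is 0.7066.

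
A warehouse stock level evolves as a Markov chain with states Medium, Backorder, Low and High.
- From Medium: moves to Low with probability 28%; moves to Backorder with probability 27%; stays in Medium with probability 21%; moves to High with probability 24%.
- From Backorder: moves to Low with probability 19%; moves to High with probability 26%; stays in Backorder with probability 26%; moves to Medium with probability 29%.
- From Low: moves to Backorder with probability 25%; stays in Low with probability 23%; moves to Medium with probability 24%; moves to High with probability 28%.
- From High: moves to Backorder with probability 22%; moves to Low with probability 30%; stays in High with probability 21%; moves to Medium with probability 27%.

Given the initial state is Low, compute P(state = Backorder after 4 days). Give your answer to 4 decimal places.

0.2501

Propagate the distribution vector 4 days from Low.
After 0 days: (0.0000, 0.0000, 1.0000, 0.0000)
After 1 day: (0.2400, 0.2500, 0.2300, 0.2800)
After 2 days: (0.2537, 0.2489, 0.2516, 0.2458)
After 3 days: (0.2522, 0.2502, 0.2499, 0.2477)
After 4 days: (0.2524, 0.2501, 0.2499, 0.2476)
P(in Backorder after 4 days) = 0.2501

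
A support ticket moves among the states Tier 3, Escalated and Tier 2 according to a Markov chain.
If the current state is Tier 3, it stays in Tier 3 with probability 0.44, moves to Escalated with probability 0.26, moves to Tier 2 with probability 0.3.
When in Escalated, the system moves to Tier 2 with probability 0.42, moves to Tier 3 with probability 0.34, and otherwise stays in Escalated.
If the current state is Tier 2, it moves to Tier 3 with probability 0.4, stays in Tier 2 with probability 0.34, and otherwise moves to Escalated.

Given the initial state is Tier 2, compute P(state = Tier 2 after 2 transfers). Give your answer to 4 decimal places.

0.3448

Sum over the intermediate state after 1 transfer:
P = P(Tier 2→Tier 3)·P(Tier 3→Tier 2) + P(Tier 2→Escalated)·P(Escalated→Tier 2) + P(Tier 2→Tier 2)·P(Tier 2→Tier 2)
  = 0.4×0.3 + 0.26×0.42 + 0.34×0.34
  = 0.1200 + 0.1092 + 0.1156 = 0.3448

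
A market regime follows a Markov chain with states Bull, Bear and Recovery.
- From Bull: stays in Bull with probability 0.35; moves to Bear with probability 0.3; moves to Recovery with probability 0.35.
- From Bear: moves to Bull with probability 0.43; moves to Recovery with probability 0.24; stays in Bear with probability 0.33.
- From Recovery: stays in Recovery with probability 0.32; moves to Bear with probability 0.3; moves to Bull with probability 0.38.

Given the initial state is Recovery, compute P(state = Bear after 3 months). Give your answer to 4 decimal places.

Propagate the distribution vector 3 months from Recovery.
After 0 months: (0.0000, 0.0000, 1.0000)
After 1 month: (0.3800, 0.3000, 0.3200)
After 2 months: (0.3836, 0.3090, 0.3074)
After 3 months: (0.3839, 0.3093, 0.3068)
P(in Bear after 3 months) = 0.3093

0.3093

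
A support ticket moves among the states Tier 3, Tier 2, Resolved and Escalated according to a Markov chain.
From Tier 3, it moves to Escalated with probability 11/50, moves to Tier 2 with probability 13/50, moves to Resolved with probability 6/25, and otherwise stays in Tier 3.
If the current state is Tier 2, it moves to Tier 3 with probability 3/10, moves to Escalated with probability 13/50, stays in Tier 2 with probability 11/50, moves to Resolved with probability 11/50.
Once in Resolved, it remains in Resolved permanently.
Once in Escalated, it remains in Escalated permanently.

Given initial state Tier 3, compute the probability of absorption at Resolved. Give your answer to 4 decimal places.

0.5054

Let h(s) be the probability of absorption at Resolved starting from transient state s. Then h(Resolved) = 1 and h(Escalated) = 0. By first-step analysis:
h(Tier 3) = 0.28·h(Tier 3) + 0.26·h(Tier 2) + 0.24·1 + 0.22·0
h(Tier 2) = 0.3·h(Tier 3) + 0.22·h(Tier 2) + 0.22·1 + 0.26·0
Solving: h(Tier 3) = 0.5054, h(Tier 2) = 0.4764.
Starting from Tier 3, the probability is 0.5054.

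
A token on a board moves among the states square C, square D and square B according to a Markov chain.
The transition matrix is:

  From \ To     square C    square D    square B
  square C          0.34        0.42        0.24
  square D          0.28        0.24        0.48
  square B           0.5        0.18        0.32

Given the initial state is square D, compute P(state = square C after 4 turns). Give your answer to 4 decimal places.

Propagate the distribution vector 4 turns from square D.
After 0 turns: (0.0000, 1.0000, 0.0000)
After 1 turn: (0.2800, 0.2400, 0.4800)
After 2 turns: (0.4024, 0.2616, 0.3360)
After 3 turns: (0.3781, 0.2923, 0.3297)
After 4 turns: (0.3752, 0.2883, 0.3365)
P(in square C after 4 turns) = 0.3752

0.3752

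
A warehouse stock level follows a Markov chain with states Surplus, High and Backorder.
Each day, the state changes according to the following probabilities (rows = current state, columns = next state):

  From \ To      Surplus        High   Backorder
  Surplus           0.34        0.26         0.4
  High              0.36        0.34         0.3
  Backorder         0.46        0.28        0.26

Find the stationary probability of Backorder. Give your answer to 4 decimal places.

Let the stationary distribution be π with π = πP and π_1 + π_2 + π_3 = 1.
π_1 = 0.34·π_1 + 0.36·π_2 + 0.46·π_3
π_2 = 0.26·π_1 + 0.34·π_2 + 0.28·π_3
Solving with the normalization constraint gives π = (0.3848, 0.2897, 0.3255).
So the stationary probability of Backorder is 0.3255.

0.3255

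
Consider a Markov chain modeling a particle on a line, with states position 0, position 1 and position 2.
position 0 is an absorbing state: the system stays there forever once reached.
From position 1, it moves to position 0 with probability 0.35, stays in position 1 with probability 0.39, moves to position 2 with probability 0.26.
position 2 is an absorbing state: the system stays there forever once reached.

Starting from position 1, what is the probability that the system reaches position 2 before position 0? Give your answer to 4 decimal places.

Let h(s) be the probability of absorption at position 2 starting from transient state s. Then h(position 2) = 1 and h(position 0) = 0. By first-step analysis:
h(position 1) = 0.35·0 + 0.39·h(position 1) + 0.26·1
Solving: h(position 1) = 0.4262.
Starting from position 1, the probability is 0.4262.

0.4262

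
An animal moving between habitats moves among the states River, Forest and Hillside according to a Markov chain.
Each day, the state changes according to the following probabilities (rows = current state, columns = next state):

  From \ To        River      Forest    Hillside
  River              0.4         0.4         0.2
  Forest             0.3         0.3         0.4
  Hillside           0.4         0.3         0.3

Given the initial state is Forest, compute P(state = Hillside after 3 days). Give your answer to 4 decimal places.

0.2960

Propagate the distribution vector 3 days from Forest.
After 0 days: (0.0000, 1.0000, 0.0000)
After 1 day: (0.3000, 0.3000, 0.4000)
After 2 days: (0.3700, 0.3300, 0.3000)
After 3 days: (0.3670, 0.3370, 0.2960)
P(in Hillside after 3 days) = 0.2960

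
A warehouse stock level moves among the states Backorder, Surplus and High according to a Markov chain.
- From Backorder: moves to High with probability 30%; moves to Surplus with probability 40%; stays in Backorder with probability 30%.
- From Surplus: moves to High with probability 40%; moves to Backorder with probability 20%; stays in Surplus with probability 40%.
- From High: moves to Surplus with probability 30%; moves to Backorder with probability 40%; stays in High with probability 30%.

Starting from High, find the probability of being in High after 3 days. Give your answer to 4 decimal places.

Propagate the distribution vector 3 days from High.
After 0 days: (0.0000, 0.0000, 1.0000)
After 1 day: (0.4000, 0.3000, 0.3000)
After 2 days: (0.3000, 0.3700, 0.3300)
After 3 days: (0.2960, 0.3670, 0.3370)
P(in High after 3 days) = 0.3370

0.3370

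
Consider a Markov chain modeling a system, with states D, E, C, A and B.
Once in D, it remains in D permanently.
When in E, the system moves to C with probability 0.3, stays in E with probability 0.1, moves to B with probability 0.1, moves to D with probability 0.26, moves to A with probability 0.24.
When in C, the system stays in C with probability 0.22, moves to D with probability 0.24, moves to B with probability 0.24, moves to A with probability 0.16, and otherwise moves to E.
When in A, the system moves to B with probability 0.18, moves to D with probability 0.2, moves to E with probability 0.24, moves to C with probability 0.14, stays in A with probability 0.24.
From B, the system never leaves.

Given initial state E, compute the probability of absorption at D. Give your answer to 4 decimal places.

Let h(s) be the probability of absorption at D starting from transient state s. Then h(D) = 1 and h(B) = 0. By first-step analysis:
h(E) = 0.26·1 + 0.1·h(E) + 0.3·h(C) + 0.24·h(A) + 0.1·0
h(C) = 0.24·1 + 0.14·h(E) + 0.22·h(C) + 0.16·h(A) + 0.24·0
h(A) = 0.2·1 + 0.24·h(E) + 0.14·h(C) + 0.24·h(A) + 0.18·0
Solving: h(E) = 0.6142, h(C) = 0.5318, h(A) = 0.5551.
Starting from E, the probability is 0.6142.

0.6142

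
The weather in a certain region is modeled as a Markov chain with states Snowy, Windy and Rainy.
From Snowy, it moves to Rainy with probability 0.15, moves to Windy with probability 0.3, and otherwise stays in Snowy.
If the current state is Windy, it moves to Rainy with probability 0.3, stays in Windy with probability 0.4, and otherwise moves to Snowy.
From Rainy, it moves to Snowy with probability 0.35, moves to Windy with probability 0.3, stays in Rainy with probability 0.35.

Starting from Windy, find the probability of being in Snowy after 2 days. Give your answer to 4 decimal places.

0.3900

Sum over the intermediate state after 1 day:
P = P(Windy→Snowy)·P(Snowy→Snowy) + P(Windy→Windy)·P(Windy→Snowy) + P(Windy→Rainy)·P(Rainy→Snowy)
  = 0.3×0.55 + 0.4×0.3 + 0.3×0.35
  = 0.1650 + 0.1200 + 0.1050 = 0.3900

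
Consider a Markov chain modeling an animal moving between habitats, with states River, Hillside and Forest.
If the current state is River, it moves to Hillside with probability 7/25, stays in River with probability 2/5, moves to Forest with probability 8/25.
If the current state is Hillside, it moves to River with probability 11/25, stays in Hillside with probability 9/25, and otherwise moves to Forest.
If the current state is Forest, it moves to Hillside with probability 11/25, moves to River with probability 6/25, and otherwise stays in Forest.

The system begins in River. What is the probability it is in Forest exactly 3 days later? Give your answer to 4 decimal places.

Propagate the distribution vector 3 days from River.
After 0 days: (1.0000, 0.0000, 0.0000)
After 1 day: (0.4000, 0.2800, 0.3200)
After 2 days: (0.3600, 0.3536, 0.2864)
After 3 days: (0.3683, 0.3541, 0.2776)
P(in Forest after 3 days) = 0.2776

0.2776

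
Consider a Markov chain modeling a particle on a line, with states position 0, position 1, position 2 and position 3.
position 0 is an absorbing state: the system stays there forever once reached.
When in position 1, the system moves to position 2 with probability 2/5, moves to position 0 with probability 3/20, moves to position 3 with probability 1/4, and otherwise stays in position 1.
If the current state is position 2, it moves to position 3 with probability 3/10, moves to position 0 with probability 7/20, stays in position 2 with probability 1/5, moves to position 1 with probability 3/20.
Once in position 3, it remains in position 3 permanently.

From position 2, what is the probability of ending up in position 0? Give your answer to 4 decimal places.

0.5216

Let h(s) be the probability of absorption at position 0 starting from transient state s. Then h(position 0) = 1 and h(position 3) = 0. By first-step analysis:
h(position 1) = 0.15·1 + 0.2·h(position 1) + 0.4·h(position 2) + 0.25·0
h(position 2) = 0.35·1 + 0.15·h(position 1) + 0.2·h(position 2) + 0.3·0
Solving: h(position 1) = 0.4483, h(position 2) = 0.5216.
Starting from position 2, the probability is 0.5216.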